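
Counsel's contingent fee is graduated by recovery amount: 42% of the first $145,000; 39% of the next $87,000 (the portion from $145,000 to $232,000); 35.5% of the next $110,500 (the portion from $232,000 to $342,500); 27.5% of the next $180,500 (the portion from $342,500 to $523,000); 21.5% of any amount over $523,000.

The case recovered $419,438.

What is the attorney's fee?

First $145,000 at 42% = $60,900.00
Next $87,000 at 39% = $33,930.00
Next $110,500 at 35.5% = $39,227.50
Remaining $76,938 at 27.5% = $21,157.95
Fee: $60,900.00 + $33,930.00 + $39,227.50 + $21,157.95 = $155,215.45

$155,215.45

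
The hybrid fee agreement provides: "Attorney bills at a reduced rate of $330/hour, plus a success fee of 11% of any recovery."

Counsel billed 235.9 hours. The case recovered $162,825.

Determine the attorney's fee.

Hourly: 235.9 × $330 = $77,847.00
Success fee: 11% of $162,825 = $17,910.75
Total: $77,847.00 + $17,910.75 = $95,757.75

$95,757.75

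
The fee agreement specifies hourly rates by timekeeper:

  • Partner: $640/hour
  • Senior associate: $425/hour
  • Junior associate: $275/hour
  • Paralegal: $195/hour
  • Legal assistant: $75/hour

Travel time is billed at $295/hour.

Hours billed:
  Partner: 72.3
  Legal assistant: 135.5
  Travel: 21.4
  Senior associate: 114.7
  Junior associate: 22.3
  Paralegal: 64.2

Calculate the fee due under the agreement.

Partner: 72.3 × $640 = $46,272.00
Senior associate: 114.7 × $425 = $48,747.50
Junior associate: 22.3 × $275 = $6,132.50
Paralegal: 64.2 × $195 = $12,519.00
Legal assistant: 135.5 × $75 = $10,162.50
Subtotal: $46,272.00 + $48,747.50 + $6,132.50 + $12,519.00 + $10,162.50 = $123,833.50
Travel: 21.4 × $295 = $6,313.00
Total: $123,833.50 + $6,313.00 = $130,146.50

$130,146.50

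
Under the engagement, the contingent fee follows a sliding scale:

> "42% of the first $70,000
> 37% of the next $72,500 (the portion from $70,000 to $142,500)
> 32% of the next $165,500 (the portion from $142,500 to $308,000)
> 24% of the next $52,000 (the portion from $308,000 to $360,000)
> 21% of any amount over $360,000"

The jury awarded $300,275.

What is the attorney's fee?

$106,713.00

First $70,000 at 42% = $29,400.00
Next $72,500 at 37% = $26,825.00
Remaining $157,775 at 32% = $50,488.00
Fee: $29,400.00 + $26,825.00 + $50,488.00 = $106,713.00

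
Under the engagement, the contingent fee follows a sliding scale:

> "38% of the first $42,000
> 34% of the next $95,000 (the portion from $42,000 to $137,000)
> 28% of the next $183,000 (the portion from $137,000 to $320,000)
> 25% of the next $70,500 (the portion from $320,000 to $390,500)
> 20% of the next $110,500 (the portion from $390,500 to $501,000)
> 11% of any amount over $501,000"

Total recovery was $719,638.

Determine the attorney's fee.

$163,275.18

First $42,000 at 38% = $15,960.00
Next $95,000 at 34% = $32,300.00
Next $183,000 at 28% = $51,240.00
Next $70,500 at 25% = $17,625.00
Next $110,500 at 20% = $22,100.00
Remaining $218,638 at 11% = $24,050.18
Fee: $15,960.00 + $32,300.00 + $51,240.00 + $17,625.00 + $22,100.00 + $24,050.18 = $163,275.18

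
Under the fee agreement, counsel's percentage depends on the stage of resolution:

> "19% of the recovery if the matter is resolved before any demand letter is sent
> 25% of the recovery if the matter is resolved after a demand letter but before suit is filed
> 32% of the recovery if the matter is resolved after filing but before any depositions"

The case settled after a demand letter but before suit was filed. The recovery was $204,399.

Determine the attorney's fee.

The matter settled after a demand letter but before suit was filed, so the 25% rate applies.
$204,399 × 25% = $51,099.75

$51,099.75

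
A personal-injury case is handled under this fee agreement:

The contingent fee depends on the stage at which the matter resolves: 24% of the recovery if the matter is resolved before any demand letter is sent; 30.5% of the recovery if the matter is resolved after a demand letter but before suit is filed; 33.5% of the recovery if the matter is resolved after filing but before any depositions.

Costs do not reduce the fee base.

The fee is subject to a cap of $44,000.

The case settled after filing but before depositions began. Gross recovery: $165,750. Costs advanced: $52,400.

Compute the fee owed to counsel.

Fee base is the gross recovery, $165,750; costs are reimbursed separately.
The matter settled after filing but before depositions began, so the 33.5% rate applies.
$165,750 × 33.5% = $55,526.25
$55,526.25 exceeds the $44,000 cap, so the fee is capped at $44,000.00.

$44,000.00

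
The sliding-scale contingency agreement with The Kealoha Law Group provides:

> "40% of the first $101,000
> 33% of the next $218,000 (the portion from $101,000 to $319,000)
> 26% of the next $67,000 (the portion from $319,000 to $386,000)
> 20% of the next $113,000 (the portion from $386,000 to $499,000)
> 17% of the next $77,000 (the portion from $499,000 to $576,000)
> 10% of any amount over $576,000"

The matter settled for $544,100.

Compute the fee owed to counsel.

First $101,000 at 40% = $40,400.00
Next $218,000 at 33% = $71,940.00
Next $67,000 at 26% = $17,420.00
Next $113,000 at 20% = $22,600.00
Remaining $45,100 at 17% = $7,667.00
Fee: $40,400.00 + $71,940.00 + $17,420.00 + $22,600.00 + $7,667.00 = $160,027.00

$160,027.00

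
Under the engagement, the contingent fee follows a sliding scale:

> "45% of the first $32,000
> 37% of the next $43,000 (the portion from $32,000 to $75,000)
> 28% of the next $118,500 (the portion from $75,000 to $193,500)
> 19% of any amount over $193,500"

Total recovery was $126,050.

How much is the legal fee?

First $32,000 at 45% = $14,400.00
Next $43,000 at 37% = $15,910.00
Remaining $51,050 at 28% = $14,294.00
Fee: $14,400.00 + $15,910.00 + $14,294.00 = $44,604.00

$44,604.00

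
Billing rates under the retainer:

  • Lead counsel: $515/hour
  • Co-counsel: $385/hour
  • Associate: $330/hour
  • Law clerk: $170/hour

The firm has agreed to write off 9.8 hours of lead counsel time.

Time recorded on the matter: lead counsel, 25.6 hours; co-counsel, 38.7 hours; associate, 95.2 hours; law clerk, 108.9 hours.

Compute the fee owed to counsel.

$72,965.50

Lead counsel: 25.6 × $515 = $13,184.00
Co-counsel: 38.7 × $385 = $14,899.50
Associate: 95.2 × $330 = $31,416.00
Law clerk: 108.9 × $170 = $18,513.00
Subtotal: $78,012.50
Write-off: 9.8 × $515 = $5,047.00
Total: $78,012.50 − $5,047.00 = $72,965.50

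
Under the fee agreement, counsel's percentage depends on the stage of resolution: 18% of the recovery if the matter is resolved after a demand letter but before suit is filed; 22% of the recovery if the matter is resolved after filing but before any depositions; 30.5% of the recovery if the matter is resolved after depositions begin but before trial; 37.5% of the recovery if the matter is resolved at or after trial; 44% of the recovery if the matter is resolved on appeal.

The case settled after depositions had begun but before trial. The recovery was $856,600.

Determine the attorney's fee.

$261,263.00

The matter settled after depositions had begun but before trial, so the 30.5% rate applies.
$856,600 × 30.5% = $261,263.00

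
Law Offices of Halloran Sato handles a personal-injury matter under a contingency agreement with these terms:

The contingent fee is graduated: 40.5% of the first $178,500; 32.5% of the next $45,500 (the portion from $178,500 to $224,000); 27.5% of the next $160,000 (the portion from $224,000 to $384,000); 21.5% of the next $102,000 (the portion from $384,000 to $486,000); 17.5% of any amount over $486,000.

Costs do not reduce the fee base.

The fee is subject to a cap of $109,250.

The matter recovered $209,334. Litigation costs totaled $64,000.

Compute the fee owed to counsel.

Fee base is the gross recovery, $209,334; costs are reimbursed separately.
First $178,500 at 40.5% = $72,292.50
Remaining $30,834 at 32.5% = $10,021.05
Fee: $72,292.50 + $10,021.05 = $82,313.55
$82,313.55 is under the $109,250 cap.

$82,313.55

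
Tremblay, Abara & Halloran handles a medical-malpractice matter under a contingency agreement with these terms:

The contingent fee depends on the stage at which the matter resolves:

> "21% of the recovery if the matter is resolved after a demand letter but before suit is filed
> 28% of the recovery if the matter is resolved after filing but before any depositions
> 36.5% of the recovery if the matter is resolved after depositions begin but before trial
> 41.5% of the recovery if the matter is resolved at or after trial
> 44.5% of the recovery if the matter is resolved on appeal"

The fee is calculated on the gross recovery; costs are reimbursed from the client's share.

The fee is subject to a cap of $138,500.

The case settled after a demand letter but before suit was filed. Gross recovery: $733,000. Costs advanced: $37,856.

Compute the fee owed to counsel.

Fee base is the gross recovery, $733,000; costs are reimbursed separately.
The matter settled after a demand letter but before suit was filed, so the 21% rate applies.
$733,000 × 21% = $153,930.00
$153,930.00 exceeds the $138,500 cap, so the fee is capped at $138,500.00.

$138,500.00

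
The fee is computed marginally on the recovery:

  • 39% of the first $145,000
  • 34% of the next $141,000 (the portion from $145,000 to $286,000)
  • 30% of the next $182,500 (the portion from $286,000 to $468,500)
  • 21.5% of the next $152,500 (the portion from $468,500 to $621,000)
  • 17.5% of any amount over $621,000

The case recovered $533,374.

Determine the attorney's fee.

First $145,000 at 39% = $56,550.00
Next $141,000 at 34% = $47,940.00
Next $182,500 at 30% = $54,750.00
Remaining $64,874 at 21.5% = $13,947.91
Fee: $56,550.00 + $47,940.00 + $54,750.00 + $13,947.91 = $173,187.91

$173,187.91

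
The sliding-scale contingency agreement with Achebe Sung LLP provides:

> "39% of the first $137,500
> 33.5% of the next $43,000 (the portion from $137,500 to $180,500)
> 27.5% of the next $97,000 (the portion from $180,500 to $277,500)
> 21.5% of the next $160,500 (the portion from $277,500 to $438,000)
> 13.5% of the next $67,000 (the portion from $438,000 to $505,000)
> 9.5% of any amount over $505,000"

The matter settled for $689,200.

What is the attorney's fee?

First $137,500 at 39% = $53,625.00
Next $43,000 at 33.5% = $14,405.00
Next $97,000 at 27.5% = $26,675.00
Next $160,500 at 21.5% = $34,507.50
Next $67,000 at 13.5% = $9,045.00
Remaining $184,200 at 9.5% = $17,499.00
Fee: $53,625.00 + $14,405.00 + $26,675.00 + $34,507.50 + $9,045.00 + $17,499.00 = $155,756.50

$155,756.50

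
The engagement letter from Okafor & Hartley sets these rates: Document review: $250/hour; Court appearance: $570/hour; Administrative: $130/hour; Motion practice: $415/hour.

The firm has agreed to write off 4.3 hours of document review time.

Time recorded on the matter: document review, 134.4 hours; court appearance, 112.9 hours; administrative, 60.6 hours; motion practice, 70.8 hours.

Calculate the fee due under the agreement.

$134,138.00

Document review: 134.4 × $250 = $33,600.00
Court appearance: 112.9 × $570 = $64,353.00
Administrative: 60.6 × $130 = $7,878.00
Motion practice: 70.8 × $415 = $29,382.00
Subtotal: $135,213.00
Write-off: 4.3 × $250 = $1,075.00
Total: $135,213.00 − $1,075.00 = $134,138.00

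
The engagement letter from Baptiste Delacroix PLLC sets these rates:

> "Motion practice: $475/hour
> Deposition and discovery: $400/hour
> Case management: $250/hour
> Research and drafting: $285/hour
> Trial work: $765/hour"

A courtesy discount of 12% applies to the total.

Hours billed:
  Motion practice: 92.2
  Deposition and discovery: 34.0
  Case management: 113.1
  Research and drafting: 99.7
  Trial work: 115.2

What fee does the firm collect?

Motion practice: 92.2 × $475 = $43,795.00
Deposition and discovery: 34.0 × $400 = $13,600.00
Case management: 113.1 × $250 = $28,275.00
Research and drafting: 99.7 × $285 = $28,414.50
Trial work: 115.2 × $765 = $88,128.00
Subtotal: $202,212.50
Less 12% discount: −$24,265.50
Total: $202,212.50 − $24,265.50 = $177,947.00

$177,947.00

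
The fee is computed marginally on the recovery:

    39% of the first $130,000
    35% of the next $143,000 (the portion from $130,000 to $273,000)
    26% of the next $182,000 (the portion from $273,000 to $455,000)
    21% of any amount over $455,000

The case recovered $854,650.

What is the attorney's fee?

$231,996.50

First $130,000 at 39% = $50,700.00
Next $143,000 at 35% = $50,050.00
Next $182,000 at 26% = $47,320.00
Remaining $399,650 at 21% = $83,926.50
Fee: $50,700.00 + $50,050.00 + $47,320.00 + $83,926.50 = $231,996.50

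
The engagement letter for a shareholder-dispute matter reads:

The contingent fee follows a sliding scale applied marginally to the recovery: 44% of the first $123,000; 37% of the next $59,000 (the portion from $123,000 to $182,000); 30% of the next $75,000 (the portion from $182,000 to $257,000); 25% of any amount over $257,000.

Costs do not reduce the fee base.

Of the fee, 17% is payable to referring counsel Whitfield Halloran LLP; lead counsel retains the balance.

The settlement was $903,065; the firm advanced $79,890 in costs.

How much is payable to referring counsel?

Fee base is the gross recovery, $903,065; costs are reimbursed separately.
First $123,000 at 44% = $54,120.00
Next $59,000 at 37% = $21,830.00
Next $75,000 at 30% = $22,500.00
Remaining $646,065 at 25% = $161,516.25
Fee: $54,120.00 + $21,830.00 + $22,500.00 + $161,516.25 = $259,966.25
Referral share: 17% of $259,966.25 = $44,194.26; lead counsel retains $259,966.25 − $44,194.26 = $215,771.99.

$44,194.26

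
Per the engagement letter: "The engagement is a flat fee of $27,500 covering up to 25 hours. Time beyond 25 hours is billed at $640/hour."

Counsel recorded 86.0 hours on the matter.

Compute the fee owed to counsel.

Flat fee: $27,500.00
Excess hours: 86.0 − 25 = 61.0
Overrun: 61.0 × $640 = $39,040.00
Total: $27,500.00 + $39,040.00 = $66,540.00

$66,540.00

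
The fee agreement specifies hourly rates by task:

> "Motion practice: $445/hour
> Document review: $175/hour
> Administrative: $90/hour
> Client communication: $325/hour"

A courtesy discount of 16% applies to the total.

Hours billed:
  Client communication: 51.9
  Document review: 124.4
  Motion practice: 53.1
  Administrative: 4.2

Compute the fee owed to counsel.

$52,621.80

Motion practice: 53.1 × $445 = $23,629.50
Document review: 124.4 × $175 = $21,770.00
Administrative: 4.2 × $90 = $378.00
Client communication: 51.9 × $325 = $16,867.50
Subtotal: $62,645.00
Less 16% discount: −$10,023.20
Total: $62,645.00 − $10,023.20 = $52,621.80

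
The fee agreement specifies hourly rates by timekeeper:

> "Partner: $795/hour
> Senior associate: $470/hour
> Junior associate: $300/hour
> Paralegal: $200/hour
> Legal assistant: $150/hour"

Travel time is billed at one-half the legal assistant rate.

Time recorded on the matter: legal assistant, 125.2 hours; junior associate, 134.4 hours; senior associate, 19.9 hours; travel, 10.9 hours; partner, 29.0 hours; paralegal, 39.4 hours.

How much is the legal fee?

Partner: 29.0 × $795 = $23,055.00
Senior associate: 19.9 × $470 = $9,353.00
Junior associate: 134.4 × $300 = $40,320.00
Paralegal: 39.4 × $200 = $7,880.00
Legal assistant: 125.2 × $150 = $18,780.00
Subtotal: $23,055.00 + $9,353.00 + $40,320.00 + $7,880.00 + $18,780.00 = $99,388.00
Travel: 10.9 × ($150 ÷ 2) = 10.9 × $75.00 = $817.50
Total: $99,388.00 + $817.50 = $100,205.50

$100,205.50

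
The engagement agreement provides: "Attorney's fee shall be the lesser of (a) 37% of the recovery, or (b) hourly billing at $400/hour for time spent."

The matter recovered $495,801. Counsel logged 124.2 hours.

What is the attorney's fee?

$49,680.00

(a) 37% of $495,801 = $183,446.37
(b) 124.2 × $400 = $49,680.00
The lesser is (b): $49,680.00.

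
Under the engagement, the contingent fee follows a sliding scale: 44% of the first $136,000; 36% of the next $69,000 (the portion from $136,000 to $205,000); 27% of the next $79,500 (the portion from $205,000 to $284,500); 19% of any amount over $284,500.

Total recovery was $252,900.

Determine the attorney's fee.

First $136,000 at 44% = $59,840.00
Next $69,000 at 36% = $24,840.00
Remaining $47,900 at 27% = $12,933.00
Fee: $59,840.00 + $24,840.00 + $12,933.00 = $97,613.00

$97,613.00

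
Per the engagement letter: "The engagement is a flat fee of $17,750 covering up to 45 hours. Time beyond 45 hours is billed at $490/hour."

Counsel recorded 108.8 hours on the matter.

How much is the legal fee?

$49,012.00

Flat fee: $17,750.00
Excess hours: 108.8 − 45 = 63.8
Overrun: 63.8 × $490 = $31,262.00
Total: $17,750.00 + $31,262.00 = $49,012.00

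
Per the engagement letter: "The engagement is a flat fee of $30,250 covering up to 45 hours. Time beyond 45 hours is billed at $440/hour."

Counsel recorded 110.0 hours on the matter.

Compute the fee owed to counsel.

$58,850.00

Flat fee: $30,250.00
Excess hours: 110.0 − 45 = 65.0
Overrun: 65.0 × $440 = $28,600.00
Total: $30,250.00 + $28,600.00 = $58,850.00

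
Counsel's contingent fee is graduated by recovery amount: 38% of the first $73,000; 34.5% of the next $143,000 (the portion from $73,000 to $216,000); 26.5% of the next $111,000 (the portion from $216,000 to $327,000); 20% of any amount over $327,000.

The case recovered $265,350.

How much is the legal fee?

First $73,000 at 38% = $27,740.00
Next $143,000 at 34.5% = $49,335.00
Remaining $49,350 at 26.5% = $13,077.75
Fee: $27,740.00 + $49,335.00 + $13,077.75 = $90,152.75

$90,152.75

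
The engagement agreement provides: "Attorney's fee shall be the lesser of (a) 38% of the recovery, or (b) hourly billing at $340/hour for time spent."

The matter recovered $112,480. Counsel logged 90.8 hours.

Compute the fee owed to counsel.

$30,872.00

(a) 38% of $112,480 = $42,742.40
(b) 90.8 × $340 = $30,872.00
The lesser is (b): $30,872.00.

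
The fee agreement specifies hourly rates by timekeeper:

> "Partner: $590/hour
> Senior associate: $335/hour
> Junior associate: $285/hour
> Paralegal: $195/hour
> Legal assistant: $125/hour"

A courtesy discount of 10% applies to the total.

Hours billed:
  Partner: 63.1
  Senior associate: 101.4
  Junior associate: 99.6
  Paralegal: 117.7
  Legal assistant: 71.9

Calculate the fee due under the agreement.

Partner: 63.1 × $590 = $37,229.00
Senior associate: 101.4 × $335 = $33,969.00
Junior associate: 99.6 × $285 = $28,386.00
Paralegal: 117.7 × $195 = $22,951.50
Legal assistant: 71.9 × $125 = $8,987.50
Subtotal: $131,523.00
Less 10% discount: −$13,152.30
Total: $131,523.00 − $13,152.30 = $118,370.70

$118,370.70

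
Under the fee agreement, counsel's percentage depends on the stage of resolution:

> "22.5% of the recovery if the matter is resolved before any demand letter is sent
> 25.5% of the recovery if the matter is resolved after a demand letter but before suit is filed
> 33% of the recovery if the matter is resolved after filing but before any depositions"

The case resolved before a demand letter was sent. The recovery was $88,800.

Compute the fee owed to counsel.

The matter resolved before a demand letter was sent, so the 22.5% rate applies.
$88,800 × 22.5% = $19,980.00

$19,980.00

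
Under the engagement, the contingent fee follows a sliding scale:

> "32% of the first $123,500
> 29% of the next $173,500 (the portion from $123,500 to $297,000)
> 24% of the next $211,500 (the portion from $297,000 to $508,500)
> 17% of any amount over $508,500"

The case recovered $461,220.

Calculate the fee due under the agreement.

$129,247.80

First $123,500 at 32% = $39,520.00
Next $173,500 at 29% = $50,315.00
Remaining $164,220 at 24% = $39,412.80
Fee: $39,520.00 + $50,315.00 + $39,412.80 = $129,247.80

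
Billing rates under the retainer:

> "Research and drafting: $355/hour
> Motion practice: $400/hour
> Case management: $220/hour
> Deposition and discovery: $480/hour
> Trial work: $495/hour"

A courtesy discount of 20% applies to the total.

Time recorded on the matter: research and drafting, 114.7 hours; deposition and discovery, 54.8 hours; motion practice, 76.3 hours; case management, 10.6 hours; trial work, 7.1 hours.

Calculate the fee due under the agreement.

Research and drafting: 114.7 × $355 = $40,718.50
Motion practice: 76.3 × $400 = $30,520.00
Case management: 10.6 × $220 = $2,332.00
Deposition and discovery: 54.8 × $480 = $26,304.00
Trial work: 7.1 × $495 = $3,514.50
Subtotal: $103,389.00
Less 20% discount: −$20,677.80
Total: $103,389.00 − $20,677.80 = $82,711.20

$82,711.20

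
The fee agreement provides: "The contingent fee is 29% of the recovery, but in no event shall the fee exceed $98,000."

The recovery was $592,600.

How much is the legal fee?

$98,000.00

29% of $592,600 = $171,854.00
That exceeds the $98,000 cap, so the fee is capped at $98,000.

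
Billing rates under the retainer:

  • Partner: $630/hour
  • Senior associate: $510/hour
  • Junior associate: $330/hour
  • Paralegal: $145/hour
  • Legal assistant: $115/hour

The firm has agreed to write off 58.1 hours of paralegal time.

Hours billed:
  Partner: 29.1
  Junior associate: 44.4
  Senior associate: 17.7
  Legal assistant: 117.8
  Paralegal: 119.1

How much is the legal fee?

$64,404.00

Partner: 29.1 × $630 = $18,333.00
Senior associate: 17.7 × $510 = $9,027.00
Junior associate: 44.4 × $330 = $14,652.00
Paralegal: 119.1 × $145 = $17,269.50
Legal assistant: 117.8 × $115 = $13,547.00
Subtotal: $72,828.50
Write-off: 58.1 × $145 = $8,424.50
Total: $72,828.50 − $8,424.50 = $64,404.00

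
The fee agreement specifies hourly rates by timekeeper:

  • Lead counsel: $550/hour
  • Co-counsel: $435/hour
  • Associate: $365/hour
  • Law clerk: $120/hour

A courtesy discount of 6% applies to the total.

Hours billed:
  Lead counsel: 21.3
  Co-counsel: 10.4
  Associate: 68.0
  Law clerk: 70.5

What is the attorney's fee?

Lead counsel: 21.3 × $550 = $11,715.00
Co-counsel: 10.4 × $435 = $4,524.00
Associate: 68.0 × $365 = $24,820.00
Law clerk: 70.5 × $120 = $8,460.00
Subtotal: $49,519.00
Less 6% discount: −$2,971.14
Total: $49,519.00 − $2,971.14 = $46,547.86

$46,547.86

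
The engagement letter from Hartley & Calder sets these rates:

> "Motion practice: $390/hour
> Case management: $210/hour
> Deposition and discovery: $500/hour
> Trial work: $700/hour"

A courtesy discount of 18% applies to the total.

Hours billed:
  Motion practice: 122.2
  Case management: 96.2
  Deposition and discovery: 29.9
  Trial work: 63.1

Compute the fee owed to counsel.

Motion practice: 122.2 × $390 = $47,658.00
Case management: 96.2 × $210 = $20,202.00
Deposition and discovery: 29.9 × $500 = $14,950.00
Trial work: 63.1 × $700 = $44,170.00
Subtotal: $126,980.00
Less 18% discount: −$22,856.40
Total: $126,980.00 − $22,856.40 = $104,123.60

$104,123.60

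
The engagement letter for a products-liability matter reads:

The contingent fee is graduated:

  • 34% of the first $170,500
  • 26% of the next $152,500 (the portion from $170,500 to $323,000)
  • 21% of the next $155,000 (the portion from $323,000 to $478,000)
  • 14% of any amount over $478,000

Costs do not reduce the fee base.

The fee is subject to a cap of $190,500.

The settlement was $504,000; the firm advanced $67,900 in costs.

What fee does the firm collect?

$133,810.00

Fee base is the gross recovery, $504,000; costs are reimbursed separately.
First $170,500 at 34% = $57,970.00
Next $152,500 at 26% = $39,650.00
Next $155,000 at 21% = $32,550.00
Remaining $26,000 at 14% = $3,640.00
Fee: $57,970.00 + $39,650.00 + $32,550.00 + $3,640.00 = $133,810.00
$133,810.00 is under the $190,500 cap.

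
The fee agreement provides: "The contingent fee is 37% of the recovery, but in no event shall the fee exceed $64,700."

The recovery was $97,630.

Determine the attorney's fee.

37% of $97,630 = $36,123.10
That is under the $64,700 cap.

$36,123.10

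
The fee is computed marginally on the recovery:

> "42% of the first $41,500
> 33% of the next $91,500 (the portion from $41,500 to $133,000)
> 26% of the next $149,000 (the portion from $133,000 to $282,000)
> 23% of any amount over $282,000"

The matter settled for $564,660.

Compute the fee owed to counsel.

First $41,500 at 42% = $17,430.00
Next $91,500 at 33% = $30,195.00
Next $149,000 at 26% = $38,740.00
Remaining $282,660 at 23% = $65,011.80
Fee: $17,430.00 + $30,195.00 + $38,740.00 + $65,011.80 = $151,376.80

$151,376.80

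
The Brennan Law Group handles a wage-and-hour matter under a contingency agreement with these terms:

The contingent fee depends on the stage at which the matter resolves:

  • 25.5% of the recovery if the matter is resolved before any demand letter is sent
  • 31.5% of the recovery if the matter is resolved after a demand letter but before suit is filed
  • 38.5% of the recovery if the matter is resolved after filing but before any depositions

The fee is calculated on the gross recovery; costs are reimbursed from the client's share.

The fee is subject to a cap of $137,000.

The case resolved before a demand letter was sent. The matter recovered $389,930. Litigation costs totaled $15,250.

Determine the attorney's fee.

Fee base is the gross recovery, $389,930; costs are reimbursed separately.
The matter resolved before a demand letter was sent, so the 25.5% rate applies.
$389,930 × 25.5% = $99,432.15
$99,432.15 is under the $137,000 cap.

$99,432.15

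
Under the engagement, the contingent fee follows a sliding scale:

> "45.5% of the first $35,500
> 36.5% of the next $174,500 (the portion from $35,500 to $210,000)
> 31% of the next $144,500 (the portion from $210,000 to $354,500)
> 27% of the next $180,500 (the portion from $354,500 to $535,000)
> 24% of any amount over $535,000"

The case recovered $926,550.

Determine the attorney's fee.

$267,347.00

First $35,500 at 45.5% = $16,152.50
Next $174,500 at 36.5% = $63,692.50
Next $144,500 at 31% = $44,795.00
Next $180,500 at 27% = $48,735.00
Remaining $391,550 at 24% = $93,972.00
Fee: $16,152.50 + $63,692.50 + $44,795.00 + $48,735.00 + $93,972.00 = $267,347.00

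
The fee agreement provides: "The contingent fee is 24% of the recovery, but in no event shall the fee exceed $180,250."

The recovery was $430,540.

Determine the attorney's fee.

24% of $430,540 = $103,329.60
That is under the $180,250 cap.

$103,329.60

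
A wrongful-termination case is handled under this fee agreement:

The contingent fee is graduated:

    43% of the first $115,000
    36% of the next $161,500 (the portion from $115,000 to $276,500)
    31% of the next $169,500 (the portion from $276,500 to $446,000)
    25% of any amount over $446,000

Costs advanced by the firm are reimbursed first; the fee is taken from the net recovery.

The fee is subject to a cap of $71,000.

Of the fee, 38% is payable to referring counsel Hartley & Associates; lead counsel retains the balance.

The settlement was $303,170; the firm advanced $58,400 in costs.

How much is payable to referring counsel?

Fee base (net of costs): $303,170 − $58,400 = $244,770
First $115,000 at 43% = $49,450.00
Remaining $129,770 at 36% = $46,717.20
Fee: $49,450.00 + $46,717.20 = $96,167.20
$96,167.20 exceeds the $71,000 cap, so the fee is capped at $71,000.00.
Referral share: 38% of $71,000.00 = $26,980.00; lead counsel retains $71,000.00 − $26,980.00 = $44,020.00.

$26,980.00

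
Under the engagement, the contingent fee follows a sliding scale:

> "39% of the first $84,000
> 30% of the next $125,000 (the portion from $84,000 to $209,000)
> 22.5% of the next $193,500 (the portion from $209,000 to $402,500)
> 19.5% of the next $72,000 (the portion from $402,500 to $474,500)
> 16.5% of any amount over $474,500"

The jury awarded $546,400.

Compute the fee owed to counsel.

First $84,000 at 39% = $32,760.00
Next $125,000 at 30% = $37,500.00
Next $193,500 at 22.5% = $43,537.50
Next $72,000 at 19.5% = $14,040.00
Remaining $71,900 at 16.5% = $11,863.50
Fee: $32,760.00 + $37,500.00 + $43,537.50 + $14,040.00 + $11,863.50 = $139,701.00

$139,701.00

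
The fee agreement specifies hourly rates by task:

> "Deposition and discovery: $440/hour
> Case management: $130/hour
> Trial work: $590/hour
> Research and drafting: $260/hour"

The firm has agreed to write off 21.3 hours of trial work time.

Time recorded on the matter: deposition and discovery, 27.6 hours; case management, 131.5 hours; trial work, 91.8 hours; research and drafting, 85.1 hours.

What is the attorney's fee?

$92,960.00

Deposition and discovery: 27.6 × $440 = $12,144.00
Case management: 131.5 × $130 = $17,095.00
Trial work: 91.8 × $590 = $54,162.00
Research and drafting: 85.1 × $260 = $22,126.00
Subtotal: $105,527.00
Write-off: 21.3 × $590 = $12,567.00
Total: $105,527.00 − $12,567.00 = $92,960.00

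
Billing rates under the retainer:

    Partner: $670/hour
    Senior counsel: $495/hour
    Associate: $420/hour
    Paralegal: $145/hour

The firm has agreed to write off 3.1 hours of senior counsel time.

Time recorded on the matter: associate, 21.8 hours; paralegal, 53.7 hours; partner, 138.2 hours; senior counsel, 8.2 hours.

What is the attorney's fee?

Partner: 138.2 × $670 = $92,594.00
Senior counsel: 8.2 × $495 = $4,059.00
Associate: 21.8 × $420 = $9,156.00
Paralegal: 53.7 × $145 = $7,786.50
Subtotal: $113,595.50
Write-off: 3.1 × $495 = $1,534.50
Total: $113,595.50 − $1,534.50 = $112,061.00

$112,061.00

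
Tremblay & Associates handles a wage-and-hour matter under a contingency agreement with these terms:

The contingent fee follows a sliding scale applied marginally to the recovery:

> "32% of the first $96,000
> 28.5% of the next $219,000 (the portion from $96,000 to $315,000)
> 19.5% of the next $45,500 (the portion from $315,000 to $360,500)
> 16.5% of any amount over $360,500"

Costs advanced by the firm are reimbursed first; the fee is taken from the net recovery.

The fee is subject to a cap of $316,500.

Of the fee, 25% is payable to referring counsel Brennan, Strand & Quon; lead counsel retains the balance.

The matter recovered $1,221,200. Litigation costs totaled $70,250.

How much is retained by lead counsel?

Fee base (net of costs): $1,221,200 − $70,250 = $1,150,950
First $96,000 at 32% = $30,720.00
Next $219,000 at 28.5% = $62,415.00
Next $45,500 at 19.5% = $8,872.50
Remaining $790,450 at 16.5% = $130,424.25
Fee: $30,720.00 + $62,415.00 + $8,872.50 + $130,424.25 = $232,431.75
$232,431.75 is under the $316,500 cap.
Referral share: 25% of $232,431.75 = $58,107.94; lead counsel retains $232,431.75 − $58,107.94 = $174,323.81.

$174,323.81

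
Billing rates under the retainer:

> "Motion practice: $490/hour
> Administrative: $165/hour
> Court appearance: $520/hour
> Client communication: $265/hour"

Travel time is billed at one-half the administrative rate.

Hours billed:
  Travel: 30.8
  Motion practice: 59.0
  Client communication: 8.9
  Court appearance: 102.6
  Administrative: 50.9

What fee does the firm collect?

$95,560.00

Motion practice: 59.0 × $490 = $28,910.00
Administrative: 50.9 × $165 = $8,398.50
Court appearance: 102.6 × $520 = $53,352.00
Client communication: 8.9 × $265 = $2,358.50
Subtotal: $28,910.00 + $8,398.50 + $53,352.00 + $2,358.50 = $93,019.00
Travel: 30.8 × ($165 ÷ 2) = 30.8 × $82.50 = $2,541.00
Total: $93,019.00 + $2,541.00 = $95,560.00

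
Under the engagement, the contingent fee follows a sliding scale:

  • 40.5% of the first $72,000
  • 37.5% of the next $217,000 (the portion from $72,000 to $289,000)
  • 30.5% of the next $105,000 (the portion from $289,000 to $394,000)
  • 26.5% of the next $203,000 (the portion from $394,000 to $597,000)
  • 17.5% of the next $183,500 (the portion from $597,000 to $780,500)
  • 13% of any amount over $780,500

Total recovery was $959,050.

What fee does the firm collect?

$251,679.00

First $72,000 at 40.5% = $29,160.00
Next $217,000 at 37.5% = $81,375.00
Next $105,000 at 30.5% = $32,025.00
Next $203,000 at 26.5% = $53,795.00
Next $183,500 at 17.5% = $32,112.50
Remaining $178,550 at 13% = $23,211.50
Fee: $29,160.00 + $81,375.00 + $32,025.00 + $53,795.00 + $32,112.50 + $23,211.50 = $251,679.00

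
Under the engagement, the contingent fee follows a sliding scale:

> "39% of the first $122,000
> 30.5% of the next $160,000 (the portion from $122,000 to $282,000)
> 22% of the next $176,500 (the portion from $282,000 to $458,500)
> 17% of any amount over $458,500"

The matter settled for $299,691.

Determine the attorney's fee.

$100,272.02

First $122,000 at 39% = $47,580.00
Next $160,000 at 30.5% = $48,800.00
Remaining $17,691 at 22% = $3,892.02
Fee: $47,580.00 + $48,800.00 + $3,892.02 = $100,272.02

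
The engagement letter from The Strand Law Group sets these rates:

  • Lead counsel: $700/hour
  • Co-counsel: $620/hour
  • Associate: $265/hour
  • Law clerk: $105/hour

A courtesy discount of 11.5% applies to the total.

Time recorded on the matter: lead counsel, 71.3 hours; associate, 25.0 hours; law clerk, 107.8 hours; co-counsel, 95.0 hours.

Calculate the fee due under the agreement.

Lead counsel: 71.3 × $700 = $49,910.00
Co-counsel: 95.0 × $620 = $58,900.00
Associate: 25.0 × $265 = $6,625.00
Law clerk: 107.8 × $105 = $11,319.00
Subtotal: $126,754.00
Less 11.5% discount: −$14,576.71
Total: $126,754.00 − $14,576.71 = $112,177.29

$112,177.29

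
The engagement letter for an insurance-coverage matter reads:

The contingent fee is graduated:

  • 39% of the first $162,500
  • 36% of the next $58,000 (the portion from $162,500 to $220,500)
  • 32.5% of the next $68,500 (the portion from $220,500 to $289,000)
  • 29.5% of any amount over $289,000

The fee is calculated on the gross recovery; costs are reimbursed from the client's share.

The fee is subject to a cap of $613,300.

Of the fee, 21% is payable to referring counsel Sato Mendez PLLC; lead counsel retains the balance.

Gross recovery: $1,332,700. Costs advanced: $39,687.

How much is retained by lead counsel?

$327,383.11

Fee base is the gross recovery, $1,332,700; costs are reimbursed separately.
First $162,500 at 39% = $63,375.00
Next $58,000 at 36% = $20,880.00
Next $68,500 at 32.5% = $22,262.50
Remaining $1,043,700 at 29.5% = $307,891.50
Fee: $63,375.00 + $20,880.00 + $22,262.50 + $307,891.50 = $414,409.00
$414,409.00 is under the $613,300 cap.
Referral share: 21% of $414,409.00 = $87,025.89; lead counsel retains $414,409.00 − $87,025.89 = $327,383.11.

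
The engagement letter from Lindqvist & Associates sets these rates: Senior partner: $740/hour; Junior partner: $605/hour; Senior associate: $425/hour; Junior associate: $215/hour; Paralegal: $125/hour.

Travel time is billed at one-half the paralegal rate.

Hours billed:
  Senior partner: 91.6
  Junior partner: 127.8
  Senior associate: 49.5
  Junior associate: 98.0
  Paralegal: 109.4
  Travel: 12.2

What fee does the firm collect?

$201,648.00

Senior partner: 91.6 × $740 = $67,784.00
Junior partner: 127.8 × $605 = $77,319.00
Senior associate: 49.5 × $425 = $21,037.50
Junior associate: 98.0 × $215 = $21,070.00
Paralegal: 109.4 × $125 = $13,675.00
Subtotal: $67,784.00 + $77,319.00 + $21,037.50 + $21,070.00 + $13,675.00 = $200,885.50
Travel: 12.2 × ($125 ÷ 2) = 12.2 × $62.50 = $762.50
Total: $200,885.50 + $762.50 = $201,648.00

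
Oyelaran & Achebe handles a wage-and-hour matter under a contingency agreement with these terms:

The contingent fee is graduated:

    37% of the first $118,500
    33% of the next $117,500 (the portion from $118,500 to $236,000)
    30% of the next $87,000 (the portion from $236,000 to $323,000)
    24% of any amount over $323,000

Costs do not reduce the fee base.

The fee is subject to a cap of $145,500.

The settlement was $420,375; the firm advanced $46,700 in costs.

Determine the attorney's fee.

$132,090.00

Fee base is the gross recovery, $420,375; costs are reimbursed separately.
First $118,500 at 37% = $43,845.00
Next $117,500 at 33% = $38,775.00
Next $87,000 at 30% = $26,100.00
Remaining $97,375 at 24% = $23,370.00
Fee: $43,845.00 + $38,775.00 + $26,100.00 + $23,370.00 = $132,090.00
$132,090.00 is under the $145,500 cap.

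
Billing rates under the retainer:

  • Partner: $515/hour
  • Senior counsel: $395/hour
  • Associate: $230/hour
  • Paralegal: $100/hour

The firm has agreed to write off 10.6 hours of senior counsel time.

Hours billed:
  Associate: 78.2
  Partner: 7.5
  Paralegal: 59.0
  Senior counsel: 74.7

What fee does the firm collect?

Partner: 7.5 × $515 = $3,862.50
Senior counsel: 74.7 × $395 = $29,506.50
Associate: 78.2 × $230 = $17,986.00
Paralegal: 59.0 × $100 = $5,900.00
Subtotal: $57,255.00
Write-off: 10.6 × $395 = $4,187.00
Total: $57,255.00 − $4,187.00 = $53,068.00

$53,068.00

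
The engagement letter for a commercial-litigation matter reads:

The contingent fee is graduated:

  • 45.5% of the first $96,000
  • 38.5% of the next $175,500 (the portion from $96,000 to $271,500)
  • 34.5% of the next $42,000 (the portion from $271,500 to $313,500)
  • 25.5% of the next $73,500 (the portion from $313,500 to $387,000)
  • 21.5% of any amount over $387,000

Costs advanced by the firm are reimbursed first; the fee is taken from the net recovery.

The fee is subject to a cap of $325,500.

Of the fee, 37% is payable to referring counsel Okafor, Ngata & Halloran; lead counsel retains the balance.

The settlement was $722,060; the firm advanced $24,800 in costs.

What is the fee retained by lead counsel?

Fee base (net of costs): $722,060 − $24,800 = $697,260
First $96,000 at 45.5% = $43,680.00
Next $175,500 at 38.5% = $67,567.50
Next $42,000 at 34.5% = $14,490.00
Next $73,500 at 25.5% = $18,742.50
Remaining $310,260 at 21.5% = $66,705.90
Fee: $43,680.00 + $67,567.50 + $14,490.00 + $18,742.50 + $66,705.90 = $211,185.90
$211,185.90 is under the $325,500 cap.
Referral share: 37% of $211,185.90 = $78,138.78; lead counsel retains $211,185.90 − $78,138.78 = $133,047.12.

$133,047.12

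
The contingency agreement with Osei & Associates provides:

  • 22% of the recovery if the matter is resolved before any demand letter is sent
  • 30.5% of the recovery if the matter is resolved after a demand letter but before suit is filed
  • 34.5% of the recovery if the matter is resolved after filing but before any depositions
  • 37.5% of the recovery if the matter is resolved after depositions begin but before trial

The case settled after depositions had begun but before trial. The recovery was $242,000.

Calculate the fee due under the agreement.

$90,750.00

The matter settled after depositions had begun but before trial, so the 37.5% rate applies.
$242,000 × 37.5% = $90,750.00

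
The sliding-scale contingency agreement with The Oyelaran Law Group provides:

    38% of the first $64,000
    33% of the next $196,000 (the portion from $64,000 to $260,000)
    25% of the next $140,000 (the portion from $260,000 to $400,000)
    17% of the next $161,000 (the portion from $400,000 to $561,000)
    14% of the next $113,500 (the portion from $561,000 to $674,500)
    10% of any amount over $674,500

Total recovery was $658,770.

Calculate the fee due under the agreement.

First $64,000 at 38% = $24,320.00
Next $196,000 at 33% = $64,680.00
Next $140,000 at 25% = $35,000.00
Next $161,000 at 17% = $27,370.00
Remaining $97,770 at 14% = $13,687.80
Fee: $24,320.00 + $64,680.00 + $35,000.00 + $27,370.00 + $13,687.80 = $165,057.80

$165,057.80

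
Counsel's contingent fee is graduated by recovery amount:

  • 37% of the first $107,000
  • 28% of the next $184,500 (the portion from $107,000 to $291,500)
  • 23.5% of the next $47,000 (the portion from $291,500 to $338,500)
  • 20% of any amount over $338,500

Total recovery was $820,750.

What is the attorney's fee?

First $107,000 at 37% = $39,590.00
Next $184,500 at 28% = $51,660.00
Next $47,000 at 23.5% = $11,045.00
Remaining $482,250 at 20% = $96,450.00
Fee: $39,590.00 + $51,660.00 + $11,045.00 + $96,450.00 = $198,745.00

$198,745.00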